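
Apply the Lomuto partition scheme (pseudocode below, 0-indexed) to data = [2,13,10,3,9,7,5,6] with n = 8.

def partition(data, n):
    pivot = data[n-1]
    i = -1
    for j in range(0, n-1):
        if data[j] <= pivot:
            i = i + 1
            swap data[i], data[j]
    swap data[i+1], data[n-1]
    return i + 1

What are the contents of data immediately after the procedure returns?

pivot = data[7] = 6; i = -1
j=0: data[0]=2 ≤ 6 → i=0, swap data[0],data[0] (no change) → [2,13,10,3,9,7,5,6]
j=1: data[1]=13 > 6 → no swap
j=2: data[2]=10 > 6 → no swap
j=3: data[3]=3 ≤ 6 → i=1, swap data[1],data[3] → [2,3,10,13,9,7,5,6]
j=4: data[4]=9 > 6 → no swap
j=5: data[5]=7 > 6 → no swap
j=6: data[6]=5 ≤ 6 → i=2, swap data[2],data[6] → [2,3,5,13,9,7,10,6]
final swap data[3],data[7] → [2,3,5,6,9,7,10,13]; return 3

[2,3,5,6,9,7,10,13]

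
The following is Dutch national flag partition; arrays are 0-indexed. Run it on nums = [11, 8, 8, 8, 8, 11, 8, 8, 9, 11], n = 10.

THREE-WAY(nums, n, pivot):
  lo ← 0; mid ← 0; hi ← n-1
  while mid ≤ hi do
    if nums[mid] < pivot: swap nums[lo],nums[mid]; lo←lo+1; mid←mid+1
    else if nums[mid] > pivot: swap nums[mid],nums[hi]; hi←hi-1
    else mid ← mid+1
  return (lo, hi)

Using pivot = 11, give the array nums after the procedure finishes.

pivot = 11; lo=0, mid=0, hi=9
nums[mid]=11=11: mid=1
nums[mid]=8<11: swap nums[0],nums[1]; lo=1,mid=2 → [8, 11, 8, 8, 8, 11, 8, 8, 9, 11]
nums[mid]=8<11: swap nums[1],nums[2]; lo=2,mid=3 → [8, 8, 11, 8, 8, 11, 8, 8, 9, 11]
nums[mid]=8<11: swap nums[2],nums[3]; lo=3,mid=4 → [8, 8, 8, 11, 8, 11, 8, 8, 9, 11]
nums[mid]=8<11: swap nums[3],nums[4]; lo=4,mid=5 → [8, 8, 8, 8, 11, 11, 8, 8, 9, 11]
nums[mid]=11=11: mid=6
nums[mid]=8<11: swap nums[4],nums[6]; lo=5,mid=7 → [8, 8, 8, 8, 8, 11, 11, 8, 9, 11]
nums[mid]=8<11: swap nums[5],nums[7]; lo=6,mid=8 → [8, 8, 8, 8, 8, 8, 11, 11, 9, 11]
nums[mid]=9<11: swap nums[6],nums[8]; lo=7,mid=9 → [8, 8, 8, 8, 8, 8, 9, 11, 11, 11]
nums[mid]=11=11: mid=10
end: lo=7, hi=9; nums = [8, 8, 8, 8, 8, 8, 9, 11, 11, 11]

[8, 8, 8, 8, 8, 8, 9, 11, 11, 11]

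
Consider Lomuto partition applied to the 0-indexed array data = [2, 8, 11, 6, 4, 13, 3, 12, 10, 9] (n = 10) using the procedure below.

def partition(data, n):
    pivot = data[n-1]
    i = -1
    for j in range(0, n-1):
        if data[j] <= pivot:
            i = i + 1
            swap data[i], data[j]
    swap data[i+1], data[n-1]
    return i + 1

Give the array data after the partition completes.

pivot = data[9] = 9; i = -1
j=0: data[0]=2 ≤ 9 → i=0, swap data[0],data[0] (no change) → [2, 8, 11, 6, 4, 13, 3, 12, 10, 9]
j=1: data[1]=8 ≤ 9 → i=1, swap data[1],data[1] (no change) → [2, 8, 11, 6, 4, 13, 3, 12, 10, 9]
j=2: data[2]=11 > 9 → no swap
j=3: data[3]=6 ≤ 9 → i=2, swap data[2],data[3] → [2, 8, 6, 11, 4, 13, 3, 12, 10, 9]
j=4: data[4]=4 ≤ 9 → i=3, swap data[3],data[4] → [2, 8, 6, 4, 11, 13, 3, 12, 10, 9]
j=5: data[5]=13 > 9 → no swap
j=6: data[6]=3 ≤ 9 → i=4, swap data[4],data[6] → [2, 8, 6, 4, 3, 13, 11, 12, 10, 9]
j=7: data[7]=12 > 9 → no swap
j=8: data[8]=10 > 9 → no swap
final swap data[5],data[9] → [2, 8, 6, 4, 3, 9, 11, 12, 10, 13]; return 5

[2, 8, 6, 4, 3, 9, 11, 12, 10, 13]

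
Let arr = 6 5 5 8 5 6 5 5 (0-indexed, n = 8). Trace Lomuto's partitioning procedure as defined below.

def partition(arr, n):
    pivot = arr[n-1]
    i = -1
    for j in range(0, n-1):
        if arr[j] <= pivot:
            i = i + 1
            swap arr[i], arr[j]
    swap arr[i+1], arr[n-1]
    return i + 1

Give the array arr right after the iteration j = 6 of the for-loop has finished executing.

5 5 5 5 6 6 8 5

pivot=5, i=-1
j=0: 6>5, skip
j=1: 5≤5, i=0, swap(0,1) ⇒ 5 6 5 8 5 6 5 5
j=2: 5≤5, i=1, swap(1,2) ⇒ 5 5 6 8 5 6 5 5
j=3: 8>5, skip
j=4: 5≤5, i=2, swap(2,4) ⇒ 5 5 5 8 6 6 5 5
j=5: 6>5, skip
j=6: 5≤5, i=3, swap(3,6) ⇒ 5 5 5 5 6 6 8 5
(after j=6) arr = 5 5 5 5 6 6 8 5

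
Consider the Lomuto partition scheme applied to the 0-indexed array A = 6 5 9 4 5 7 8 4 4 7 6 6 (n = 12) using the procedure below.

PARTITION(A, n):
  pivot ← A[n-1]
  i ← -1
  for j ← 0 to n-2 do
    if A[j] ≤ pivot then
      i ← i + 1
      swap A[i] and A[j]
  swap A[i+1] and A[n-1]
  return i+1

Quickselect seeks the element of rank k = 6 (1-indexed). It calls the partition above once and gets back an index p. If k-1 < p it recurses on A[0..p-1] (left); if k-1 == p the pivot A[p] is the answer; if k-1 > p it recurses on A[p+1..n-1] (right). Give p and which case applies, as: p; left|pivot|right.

7; left

pivot=6, i=-1
j=0: 6≤6, i=0, swap(0,0) ⇒ 6 5 9 4 5 7 8 4 4 7 6 6
j=1: 5≤6, i=1, swap(1,1) ⇒ 6 5 9 4 5 7 8 4 4 7 6 6
j=2: 9>6, skip
j=3: 4≤6, i=2, swap(2,3) ⇒ 6 5 4 9 5 7 8 4 4 7 6 6
j=4: 5≤6, i=3, swap(3,4) ⇒ 6 5 4 5 9 7 8 4 4 7 6 6
j=5: 7>6, skip
j=6: 8>6, skip
j=7: 4≤6, i=4, swap(4,7) ⇒ 6 5 4 5 4 7 8 9 4 7 6 6
j=8: 4≤6, i=5, swap(5,8) ⇒ 6 5 4 5 4 4 8 9 7 7 6 6
j=9: 7>6, skip
j=10: 6≤6, i=6, swap(6,10) ⇒ 6 5 4 5 4 4 6 9 7 7 8 6
swap(7,11) ⇒ 6 5 4 5 4 4 6 6 7 7 8 9; return 7
p = 7; k-1 = 5 < 7 ⇒ left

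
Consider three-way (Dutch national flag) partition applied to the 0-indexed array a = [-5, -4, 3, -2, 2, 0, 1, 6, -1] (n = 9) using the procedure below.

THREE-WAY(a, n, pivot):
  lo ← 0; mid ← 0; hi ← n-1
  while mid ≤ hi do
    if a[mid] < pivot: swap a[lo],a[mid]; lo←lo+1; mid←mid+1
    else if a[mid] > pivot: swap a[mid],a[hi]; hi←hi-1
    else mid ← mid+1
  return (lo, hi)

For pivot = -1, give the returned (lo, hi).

pivot = -1; lo=0, mid=0, hi=8
a[mid]=-5<-1: swap a[0],a[0]; lo=1,mid=1 → [-5, -4, 3, -2, 2, 0, 1, 6, -1]
a[mid]=-4<-1: swap a[1],a[1]; lo=2,mid=2 → [-5, -4, 3, -2, 2, 0, 1, 6, -1]
a[mid]=3>-1: swap a[2],a[8]; hi=7 → [-5, -4, -1, -2, 2, 0, 1, 6, 3]
a[mid]=-1=-1: mid=3
a[mid]=-2<-1: swap a[2],a[3]; lo=3,mid=4 → [-5, -4, -2, -1, 2, 0, 1, 6, 3]
a[mid]=2>-1: swap a[4],a[7]; hi=6 → [-5, -4, -2, -1, 6, 0, 1, 2, 3]
a[mid]=6>-1: swap a[4],a[6]; hi=5 → [-5, -4, -2, -1, 1, 0, 6, 2, 3]
a[mid]=1>-1: swap a[4],a[5]; hi=4 → [-5, -4, -2, -1, 0, 1, 6, 2, 3]
a[mid]=0>-1: swap a[4],a[4]; hi=3 → [-5, -4, -2, -1, 0, 1, 6, 2, 3]
end: lo=3, hi=3; a = [-5, -4, -2, -1, 0, 1, 6, 2, 3]

(3, 3)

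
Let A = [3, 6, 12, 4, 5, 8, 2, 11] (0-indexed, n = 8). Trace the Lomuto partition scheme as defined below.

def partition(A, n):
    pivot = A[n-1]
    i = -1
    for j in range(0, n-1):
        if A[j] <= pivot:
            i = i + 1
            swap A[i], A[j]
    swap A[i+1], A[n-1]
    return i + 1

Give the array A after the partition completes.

[3, 6, 4, 5, 8, 2, 11, 12]

pivot = A[7] = 11; i = -1
j=0: A[0]=3 ≤ 11 → i=0, swap A[0],A[0] (no change) → [3, 6, 12, 4, 5, 8, 2, 11]
j=1: A[1]=6 ≤ 11 → i=1, swap A[1],A[1] (no change) → [3, 6, 12, 4, 5, 8, 2, 11]
j=2: A[2]=12 > 11 → no swap
j=3: A[3]=4 ≤ 11 → i=2, swap A[2],A[3] → [3, 6, 4, 12, 5, 8, 2, 11]
j=4: A[4]=5 ≤ 11 → i=3, swap A[3],A[4] → [3, 6, 4, 5, 12, 8, 2, 11]
j=5: A[5]=8 ≤ 11 → i=4, swap A[4],A[5] → [3, 6, 4, 5, 8, 12, 2, 11]
j=6: A[6]=2 ≤ 11 → i=5, swap A[5],A[6] → [3, 6, 4, 5, 8, 2, 12, 11]
final swap A[6],A[7] → [3, 6, 4, 5, 8, 2, 11, 12]; return 6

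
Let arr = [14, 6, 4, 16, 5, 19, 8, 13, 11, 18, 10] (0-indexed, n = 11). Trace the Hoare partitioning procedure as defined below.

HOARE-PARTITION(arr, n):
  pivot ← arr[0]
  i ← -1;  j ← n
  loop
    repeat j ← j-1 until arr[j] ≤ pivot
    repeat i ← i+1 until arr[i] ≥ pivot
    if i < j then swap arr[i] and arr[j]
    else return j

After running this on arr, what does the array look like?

[10, 6, 4, 11, 5, 13, 8, 19, 16, 18, 14]

pivot=14
j stops at 10 (10), i stops at 0 (14); swap ⇒ [10, 6, 4, 16, 5, 19, 8, 13, 11, 18, 14]
j stops at 8 (11), i stops at 3 (16); swap ⇒ [10, 6, 4, 11, 5, 19, 8, 13, 16, 18, 14]
j stops at 7 (13), i stops at 5 (19); swap ⇒ [10, 6, 4, 11, 5, 13, 8, 19, 16, 18, 14]
j stops at 6, i stops at 7; i≥j ⇒ return 6. arr=[10, 6, 4, 11, 5, 13, 8, 19, 16, 18, 14]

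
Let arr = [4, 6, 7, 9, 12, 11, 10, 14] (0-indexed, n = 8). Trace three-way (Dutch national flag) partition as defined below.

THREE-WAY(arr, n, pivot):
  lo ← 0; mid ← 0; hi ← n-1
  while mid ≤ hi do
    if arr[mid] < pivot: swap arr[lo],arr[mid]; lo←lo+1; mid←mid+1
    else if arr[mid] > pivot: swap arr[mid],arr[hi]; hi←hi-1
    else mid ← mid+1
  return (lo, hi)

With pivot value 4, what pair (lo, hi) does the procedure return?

(0, 0)

pivot = 4; lo=0, mid=0, hi=7
arr[mid]=4=4: mid=1
arr[mid]=6>4: swap arr[1],arr[7]; hi=6 → [4, 14, 7, 9, 12, 11, 10, 6]
arr[mid]=14>4: swap arr[1],arr[6]; hi=5 → [4, 10, 7, 9, 12, 11, 14, 6]
arr[mid]=10>4: swap arr[1],arr[5]; hi=4 → [4, 11, 7, 9, 12, 10, 14, 6]
arr[mid]=11>4: swap arr[1],arr[4]; hi=3 → [4, 12, 7, 9, 11, 10, 14, 6]
arr[mid]=12>4: swap arr[1],arr[3]; hi=2 → [4, 9, 7, 12, 11, 10, 14, 6]
arr[mid]=9>4: swap arr[1],arr[2]; hi=1 → [4, 7, 9, 12, 11, 10, 14, 6]
arr[mid]=7>4: swap arr[1],arr[1]; hi=0 → [4, 7, 9, 12, 11, 10, 14, 6]
end: lo=0, hi=0; arr = [4, 7, 9, 12, 11, 10, 14, 6]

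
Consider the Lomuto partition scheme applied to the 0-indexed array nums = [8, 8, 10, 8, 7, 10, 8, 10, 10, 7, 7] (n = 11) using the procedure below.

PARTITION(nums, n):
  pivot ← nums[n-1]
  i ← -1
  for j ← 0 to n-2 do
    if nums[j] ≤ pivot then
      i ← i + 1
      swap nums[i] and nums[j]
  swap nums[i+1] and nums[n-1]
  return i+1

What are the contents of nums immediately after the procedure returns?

[7, 7, 7, 8, 8, 10, 8, 10, 10, 8, 10]

pivot = nums[10] = 7; i = -1
j=0: nums[0]=8 > 7 → no swap
j=1: nums[1]=8 > 7 → no swap
j=2: nums[2]=10 > 7 → no swap
j=3: nums[3]=8 > 7 → no swap
j=4: nums[4]=7 ≤ 7 → i=0, swap nums[0],nums[4] → [7, 8, 10, 8, 8, 10, 8, 10, 10, 7, 7]
j=5: nums[5]=10 > 7 → no swap
j=6: nums[6]=8 > 7 → no swap
j=7: nums[7]=10 > 7 → no swap
j=8: nums[8]=10 > 7 → no swap
j=9: nums[9]=7 ≤ 7 → i=1, swap nums[1],nums[9] → [7, 7, 10, 8, 8, 10, 8, 10, 10, 8, 7]
final swap nums[2],nums[10] → [7, 7, 7, 8, 8, 10, 8, 10, 10, 8, 10]; return 2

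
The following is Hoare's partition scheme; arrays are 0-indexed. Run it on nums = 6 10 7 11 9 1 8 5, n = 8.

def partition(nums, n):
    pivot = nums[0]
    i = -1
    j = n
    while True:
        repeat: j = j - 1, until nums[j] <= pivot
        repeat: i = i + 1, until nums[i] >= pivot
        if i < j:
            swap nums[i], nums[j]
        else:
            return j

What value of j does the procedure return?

1

pivot=6
j stops at 7 (5), i stops at 0 (6); swap ⇒ 5 10 7 11 9 1 8 6
j stops at 5 (1), i stops at 1 (10); swap ⇒ 5 1 7 11 9 10 8 6
j stops at 1, i stops at 2; i≥j ⇒ return 1. nums=5 1 7 11 9 10 8 6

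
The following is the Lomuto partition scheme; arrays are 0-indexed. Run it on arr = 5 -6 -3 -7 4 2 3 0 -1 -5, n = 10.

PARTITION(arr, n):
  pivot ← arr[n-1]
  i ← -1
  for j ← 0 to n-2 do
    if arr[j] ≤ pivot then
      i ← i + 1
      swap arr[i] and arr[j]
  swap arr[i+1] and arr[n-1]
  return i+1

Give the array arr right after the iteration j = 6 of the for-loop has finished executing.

-6 -7 -3 5 4 2 3 0 -1 -5

pivot=-5, i=-1
j=0: 5>-5, skip
j=1: -6≤-5, i=0, swap(0,1) ⇒ -6 5 -3 -7 4 2 3 0 -1 -5
j=2: -3>-5, skip
j=3: -7≤-5, i=1, swap(1,3) ⇒ -6 -7 -3 5 4 2 3 0 -1 -5
j=4: 4>-5, skip
j=5: 2>-5, skip
j=6: 3>-5, skip
(after j=6) arr = -6 -7 -3 5 4 2 3 0 -1 -5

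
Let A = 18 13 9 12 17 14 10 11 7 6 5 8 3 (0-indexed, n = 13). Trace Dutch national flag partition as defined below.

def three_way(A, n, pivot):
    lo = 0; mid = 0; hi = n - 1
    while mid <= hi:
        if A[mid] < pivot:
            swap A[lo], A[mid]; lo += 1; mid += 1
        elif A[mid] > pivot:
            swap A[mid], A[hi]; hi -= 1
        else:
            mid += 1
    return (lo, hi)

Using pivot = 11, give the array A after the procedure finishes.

lo=0 mid=0 hi=12
18>11: swap(0,12), hi=11 ⇒ 3 13 9 12 17 14 10 11 7 6 5 8 18
3<11: swap(0,0), lo=1 mid=1 ⇒ 3 13 9 12 17 14 10 11 7 6 5 8 18
13>11: swap(1,11), hi=10 ⇒ 3 8 9 12 17 14 10 11 7 6 5 13 18
8<11: swap(1,1), lo=2 mid=2 ⇒ 3 8 9 12 17 14 10 11 7 6 5 13 18
9<11: swap(2,2), lo=3 mid=3 ⇒ 3 8 9 12 17 14 10 11 7 6 5 13 18
12>11: swap(3,10), hi=9 ⇒ 3 8 9 5 17 14 10 11 7 6 12 13 18
5<11: swap(3,3), lo=4 mid=4 ⇒ 3 8 9 5 17 14 10 11 7 6 12 13 18
17>11: swap(4,9), hi=8 ⇒ 3 8 9 5 6 14 10 11 7 17 12 13 18
6<11: swap(4,4), lo=5 mid=5 ⇒ 3 8 9 5 6 14 10 11 7 17 12 13 18
14>11: swap(5,8), hi=7 ⇒ 3 8 9 5 6 7 10 11 14 17 12 13 18
7<11: swap(5,5), lo=6 mid=6 ⇒ 3 8 9 5 6 7 10 11 14 17 12 13 18
10<11: swap(6,6), lo=7 mid=7 ⇒ 3 8 9 5 6 7 10 11 14 17 12 13 18
11=11: mid=8
done. lo=7 hi=7; A=3 8 9 5 6 7 10 11 14 17 12 13 18

3 8 9 5 6 7 10 11 14 17 12 13 18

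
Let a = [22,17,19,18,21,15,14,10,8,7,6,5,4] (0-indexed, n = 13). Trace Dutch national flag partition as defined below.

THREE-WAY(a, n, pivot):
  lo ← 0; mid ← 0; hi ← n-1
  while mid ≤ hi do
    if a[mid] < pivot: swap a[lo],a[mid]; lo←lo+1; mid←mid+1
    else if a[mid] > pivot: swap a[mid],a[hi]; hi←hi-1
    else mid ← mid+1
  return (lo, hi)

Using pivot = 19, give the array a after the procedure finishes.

[4,17,18,5,15,14,10,8,7,6,19,21,22]

pivot = 19; lo=0, mid=0, hi=12
a[mid]=22>19: swap a[0],a[12]; hi=11 → [4,17,19,18,21,15,14,10,8,7,6,5,22]
a[mid]=4<19: swap a[0],a[0]; lo=1,mid=1 → [4,17,19,18,21,15,14,10,8,7,6,5,22]
a[mid]=17<19: swap a[1],a[1]; lo=2,mid=2 → [4,17,19,18,21,15,14,10,8,7,6,5,22]
a[mid]=19=19: mid=3
a[mid]=18<19: swap a[2],a[3]; lo=3,mid=4 → [4,17,18,19,21,15,14,10,8,7,6,5,22]
a[mid]=21>19: swap a[4],a[11]; hi=10 → [4,17,18,19,5,15,14,10,8,7,6,21,22]
a[mid]=5<19: swap a[3],a[4]; lo=4,mid=5 → [4,17,18,5,19,15,14,10,8,7,6,21,22]
a[mid]=15<19: swap a[4],a[5]; lo=5,mid=6 → [4,17,18,5,15,19,14,10,8,7,6,21,22]
a[mid]=14<19: swap a[5],a[6]; lo=6,mid=7 → [4,17,18,5,15,14,19,10,8,7,6,21,22]
a[mid]=10<19: swap a[6],a[7]; lo=7,mid=8 → [4,17,18,5,15,14,10,19,8,7,6,21,22]
a[mid]=8<19: swap a[7],a[8]; lo=8,mid=9 → [4,17,18,5,15,14,10,8,19,7,6,21,22]
a[mid]=7<19: swap a[8],a[9]; lo=9,mid=10 → [4,17,18,5,15,14,10,8,7,19,6,21,22]
a[mid]=6<19: swap a[9],a[10]; lo=10,mid=11 → [4,17,18,5,15,14,10,8,7,6,19,21,22]
end: lo=10, hi=10; a = [4,17,18,5,15,14,10,8,7,6,19,21,22]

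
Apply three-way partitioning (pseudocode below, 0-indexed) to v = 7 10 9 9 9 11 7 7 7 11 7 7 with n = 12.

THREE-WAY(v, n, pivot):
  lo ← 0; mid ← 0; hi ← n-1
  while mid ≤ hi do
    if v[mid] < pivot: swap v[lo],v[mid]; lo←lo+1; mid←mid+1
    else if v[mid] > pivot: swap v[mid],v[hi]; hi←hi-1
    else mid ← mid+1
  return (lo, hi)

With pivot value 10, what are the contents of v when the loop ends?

7 9 9 9 7 7 7 7 7 10 11 11

pivot = 10; lo=0, mid=0, hi=11
v[mid]=7<10: swap v[0],v[0]; lo=1,mid=1 → 7 10 9 9 9 11 7 7 7 11 7 7
v[mid]=10=10: mid=2
v[mid]=9<10: swap v[1],v[2]; lo=2,mid=3 → 7 9 10 9 9 11 7 7 7 11 7 7
v[mid]=9<10: swap v[2],v[3]; lo=3,mid=4 → 7 9 9 10 9 11 7 7 7 11 7 7
v[mid]=9<10: swap v[3],v[4]; lo=4,mid=5 → 7 9 9 9 10 11 7 7 7 11 7 7
v[mid]=11>10: swap v[5],v[11]; hi=10 → 7 9 9 9 10 7 7 7 7 11 7 11
v[mid]=7<10: swap v[4],v[5]; lo=5,mid=6 → 7 9 9 9 7 10 7 7 7 11 7 11
v[mid]=7<10: swap v[5],v[6]; lo=6,mid=7 → 7 9 9 9 7 7 10 7 7 11 7 11
v[mid]=7<10: swap v[6],v[7]; lo=7,mid=8 → 7 9 9 9 7 7 7 10 7 11 7 11
v[mid]=7<10: swap v[7],v[8]; lo=8,mid=9 → 7 9 9 9 7 7 7 7 10 11 7 11
v[mid]=11>10: swap v[9],v[10]; hi=9 → 7 9 9 9 7 7 7 7 10 7 11 11
v[mid]=7<10: swap v[8],v[9]; lo=9,mid=10 → 7 9 9 9 7 7 7 7 7 10 11 11
end: lo=9, hi=9; v = 7 9 9 9 7 7 7 7 7 10 11 11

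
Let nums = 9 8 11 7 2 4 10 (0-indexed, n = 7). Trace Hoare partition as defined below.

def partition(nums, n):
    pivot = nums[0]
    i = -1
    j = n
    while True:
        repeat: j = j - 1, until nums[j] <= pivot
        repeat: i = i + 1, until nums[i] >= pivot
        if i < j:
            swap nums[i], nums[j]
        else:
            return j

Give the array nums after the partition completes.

pivot = nums[0] = 9; i = -1, j = 7
j→5 (nums[5]=4≤9), i→0 (nums[0]=9≥9); i<j, swap → 4 8 11 7 2 9 10
j→4 (nums[4]=2≤9), i→2 (nums[2]=11≥9); i<j, swap → 4 8 2 7 11 9 10
j→3, i→4; i≥j, return j=3. nums = 4 8 2 7 11 9 10

4 8 2 7 11 9 10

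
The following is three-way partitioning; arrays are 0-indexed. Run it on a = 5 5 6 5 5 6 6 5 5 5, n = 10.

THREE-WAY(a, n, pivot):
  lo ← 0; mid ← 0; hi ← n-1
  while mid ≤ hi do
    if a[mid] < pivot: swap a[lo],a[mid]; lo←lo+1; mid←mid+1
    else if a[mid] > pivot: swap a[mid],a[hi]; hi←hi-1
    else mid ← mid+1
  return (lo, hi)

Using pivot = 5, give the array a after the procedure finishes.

lo=0 mid=0 hi=9
5=5: mid=1
5=5: mid=2
6>5: swap(2,9), hi=8 ⇒ 5 5 5 5 5 6 6 5 5 6
5=5: mid=3
5=5: mid=4
5=5: mid=5
6>5: swap(5,8), hi=7 ⇒ 5 5 5 5 5 5 6 5 6 6
5=5: mid=6
6>5: swap(6,7), hi=6 ⇒ 5 5 5 5 5 5 5 6 6 6
5=5: mid=7
done. lo=0 hi=6; a=5 5 5 5 5 5 5 6 6 6

5 5 5 5 5 5 5 6 6 6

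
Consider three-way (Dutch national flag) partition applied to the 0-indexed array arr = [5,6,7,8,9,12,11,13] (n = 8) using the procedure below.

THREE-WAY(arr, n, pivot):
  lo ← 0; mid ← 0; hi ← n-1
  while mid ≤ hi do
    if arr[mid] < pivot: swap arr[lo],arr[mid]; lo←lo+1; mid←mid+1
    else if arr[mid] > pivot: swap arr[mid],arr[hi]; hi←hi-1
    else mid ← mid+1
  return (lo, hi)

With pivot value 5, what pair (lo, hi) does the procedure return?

pivot = 5; lo=0, mid=0, hi=7
arr[mid]=5=5: mid=1
arr[mid]=6>5: swap arr[1],arr[7]; hi=6 → [5,13,7,8,9,12,11,6]
arr[mid]=13>5: swap arr[1],arr[6]; hi=5 → [5,11,7,8,9,12,13,6]
arr[mid]=11>5: swap arr[1],arr[5]; hi=4 → [5,12,7,8,9,11,13,6]
arr[mid]=12>5: swap arr[1],arr[4]; hi=3 → [5,9,7,8,12,11,13,6]
arr[mid]=9>5: swap arr[1],arr[3]; hi=2 → [5,8,7,9,12,11,13,6]
arr[mid]=8>5: swap arr[1],arr[2]; hi=1 → [5,7,8,9,12,11,13,6]
arr[mid]=7>5: swap arr[1],arr[1]; hi=0 → [5,7,8,9,12,11,13,6]
end: lo=0, hi=0; arr = [5,7,8,9,12,11,13,6]

(0, 0)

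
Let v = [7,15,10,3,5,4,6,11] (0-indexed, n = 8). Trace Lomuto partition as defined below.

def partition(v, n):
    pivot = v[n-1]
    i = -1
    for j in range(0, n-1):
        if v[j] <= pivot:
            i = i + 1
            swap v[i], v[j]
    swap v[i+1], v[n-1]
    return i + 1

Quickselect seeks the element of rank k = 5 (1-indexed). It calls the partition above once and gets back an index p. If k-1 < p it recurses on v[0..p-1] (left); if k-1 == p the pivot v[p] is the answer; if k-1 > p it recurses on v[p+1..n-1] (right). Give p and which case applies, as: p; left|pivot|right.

6; left

pivot = v[7] = 11; i = -1
j=0: v[0]=7 ≤ 11 → i=0, swap v[0],v[0] (no change) → [7,15,10,3,5,4,6,11]
j=1: v[1]=15 > 11 → no swap
j=2: v[2]=10 ≤ 11 → i=1, swap v[1],v[2] → [7,10,15,3,5,4,6,11]
j=3: v[3]=3 ≤ 11 → i=2, swap v[2],v[3] → [7,10,3,15,5,4,6,11]
j=4: v[4]=5 ≤ 11 → i=3, swap v[3],v[4] → [7,10,3,5,15,4,6,11]
j=5: v[5]=4 ≤ 11 → i=4, swap v[4],v[5] → [7,10,3,5,4,15,6,11]
j=6: v[6]=6 ≤ 11 → i=5, swap v[5],v[6] → [7,10,3,5,4,6,15,11]
final swap v[6],v[7] → [7,10,3,5,4,6,11,15]; return 6
p = 6; k-1 = 4 < 6 ⇒ left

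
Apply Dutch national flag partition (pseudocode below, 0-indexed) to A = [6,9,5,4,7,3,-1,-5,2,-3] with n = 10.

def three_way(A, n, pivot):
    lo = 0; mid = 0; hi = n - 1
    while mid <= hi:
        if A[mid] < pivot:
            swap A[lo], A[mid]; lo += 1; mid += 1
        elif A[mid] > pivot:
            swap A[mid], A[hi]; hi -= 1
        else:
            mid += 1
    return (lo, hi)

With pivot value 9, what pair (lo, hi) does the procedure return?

lo=0 mid=0 hi=9
6<9: swap(0,0), lo=1 mid=1 ⇒ [6,9,5,4,7,3,-1,-5,2,-3]
9=9: mid=2
5<9: swap(1,2), lo=2 mid=3 ⇒ [6,5,9,4,7,3,-1,-5,2,-3]
4<9: swap(2,3), lo=3 mid=4 ⇒ [6,5,4,9,7,3,-1,-5,2,-3]
7<9: swap(3,4), lo=4 mid=5 ⇒ [6,5,4,7,9,3,-1,-5,2,-3]
3<9: swap(4,5), lo=5 mid=6 ⇒ [6,5,4,7,3,9,-1,-5,2,-3]
-1<9: swap(5,6), lo=6 mid=7 ⇒ [6,5,4,7,3,-1,9,-5,2,-3]
-5<9: swap(6,7), lo=7 mid=8 ⇒ [6,5,4,7,3,-1,-5,9,2,-3]
2<9: swap(7,8), lo=8 mid=9 ⇒ [6,5,4,7,3,-1,-5,2,9,-3]
-3<9: swap(8,9), lo=9 mid=10 ⇒ [6,5,4,7,3,-1,-5,2,-3,9]
done. lo=9 hi=9; A=[6,5,4,7,3,-1,-5,2,-3,9]

(9, 9)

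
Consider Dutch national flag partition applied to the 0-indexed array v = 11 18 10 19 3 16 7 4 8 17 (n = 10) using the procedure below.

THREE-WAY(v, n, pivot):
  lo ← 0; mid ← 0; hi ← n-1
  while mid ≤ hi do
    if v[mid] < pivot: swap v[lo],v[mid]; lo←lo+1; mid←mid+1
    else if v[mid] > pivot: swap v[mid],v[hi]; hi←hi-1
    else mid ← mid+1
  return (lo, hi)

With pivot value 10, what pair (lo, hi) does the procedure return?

(4, 4)

lo=0 mid=0 hi=9
11>10: swap(0,9), hi=8 ⇒ 17 18 10 19 3 16 7 4 8 11
17>10: swap(0,8), hi=7 ⇒ 8 18 10 19 3 16 7 4 17 11
8<10: swap(0,0), lo=1 mid=1 ⇒ 8 18 10 19 3 16 7 4 17 11
18>10: swap(1,7), hi=6 ⇒ 8 4 10 19 3 16 7 18 17 11
4<10: swap(1,1), lo=2 mid=2 ⇒ 8 4 10 19 3 16 7 18 17 11
10=10: mid=3
19>10: swap(3,6), hi=5 ⇒ 8 4 10 7 3 16 19 18 17 11
7<10: swap(2,3), lo=3 mid=4 ⇒ 8 4 7 10 3 16 19 18 17 11
3<10: swap(3,4), lo=4 mid=5 ⇒ 8 4 7 3 10 16 19 18 17 11
16>10: swap(5,5), hi=4 ⇒ 8 4 7 3 10 16 19 18 17 11
done. lo=4 hi=4; v=8 4 7 3 10 16 19 18 17 11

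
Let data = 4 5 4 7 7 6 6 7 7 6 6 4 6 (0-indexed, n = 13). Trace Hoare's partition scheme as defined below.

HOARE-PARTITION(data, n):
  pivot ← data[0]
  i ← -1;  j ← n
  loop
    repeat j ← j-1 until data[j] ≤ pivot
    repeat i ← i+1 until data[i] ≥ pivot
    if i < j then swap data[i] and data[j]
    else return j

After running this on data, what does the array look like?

pivot=4
j stops at 11 (4), i stops at 0 (4); swap ⇒ 4 5 4 7 7 6 6 7 7 6 6 4 6
j stops at 2 (4), i stops at 1 (5); swap ⇒ 4 4 5 7 7 6 6 7 7 6 6 4 6
j stops at 1, i stops at 2; i≥j ⇒ return 1. data=4 4 5 7 7 6 6 7 7 6 6 4 6

4 4 5 7 7 6 6 7 7 6 6 4 6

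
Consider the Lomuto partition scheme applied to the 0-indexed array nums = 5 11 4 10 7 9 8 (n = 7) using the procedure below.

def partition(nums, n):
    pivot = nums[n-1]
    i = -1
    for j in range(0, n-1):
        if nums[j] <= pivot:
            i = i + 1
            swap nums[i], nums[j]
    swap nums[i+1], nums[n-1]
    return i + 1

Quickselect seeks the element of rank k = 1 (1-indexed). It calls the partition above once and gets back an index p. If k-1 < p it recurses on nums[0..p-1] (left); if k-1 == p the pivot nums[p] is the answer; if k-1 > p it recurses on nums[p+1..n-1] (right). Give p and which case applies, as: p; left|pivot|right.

pivot=8, i=-1
j=0: 5≤8, i=0, swap(0,0) ⇒ 5 11 4 10 7 9 8
j=1: 11>8, skip
j=2: 4≤8, i=1, swap(1,2) ⇒ 5 4 11 10 7 9 8
j=3: 10>8, skip
j=4: 7≤8, i=2, swap(2,4) ⇒ 5 4 7 10 11 9 8
j=5: 9>8, skip
swap(3,6) ⇒ 5 4 7 8 11 9 10; return 3
p = 3; k-1 = 0 < 3 ⇒ left

3; left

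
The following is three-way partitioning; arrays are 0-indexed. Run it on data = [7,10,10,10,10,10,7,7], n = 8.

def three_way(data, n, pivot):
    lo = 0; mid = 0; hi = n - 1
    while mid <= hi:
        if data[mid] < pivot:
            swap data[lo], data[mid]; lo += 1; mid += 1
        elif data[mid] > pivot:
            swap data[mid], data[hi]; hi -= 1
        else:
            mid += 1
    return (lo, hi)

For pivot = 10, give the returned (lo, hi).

lo=0 mid=0 hi=7
7<10: swap(0,0), lo=1 mid=1 ⇒ [7,10,10,10,10,10,7,7]
10=10: mid=2
10=10: mid=3
10=10: mid=4
10=10: mid=5
10=10: mid=6
7<10: swap(1,6), lo=2 mid=7 ⇒ [7,7,10,10,10,10,10,7]
7<10: swap(2,7), lo=3 mid=8 ⇒ [7,7,7,10,10,10,10,10]
done. lo=3 hi=7; data=[7,7,7,10,10,10,10,10]

(3, 7)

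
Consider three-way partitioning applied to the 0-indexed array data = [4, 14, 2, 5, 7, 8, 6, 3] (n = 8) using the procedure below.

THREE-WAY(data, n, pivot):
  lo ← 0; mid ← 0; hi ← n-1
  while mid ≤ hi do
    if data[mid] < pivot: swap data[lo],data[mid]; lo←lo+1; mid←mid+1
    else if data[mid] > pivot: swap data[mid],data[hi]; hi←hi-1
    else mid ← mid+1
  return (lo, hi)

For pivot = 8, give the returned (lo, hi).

lo=0 mid=0 hi=7
4<8: swap(0,0), lo=1 mid=1 ⇒ [4, 14, 2, 5, 7, 8, 6, 3]
14>8: swap(1,7), hi=6 ⇒ [4, 3, 2, 5, 7, 8, 6, 14]
3<8: swap(1,1), lo=2 mid=2 ⇒ [4, 3, 2, 5, 7, 8, 6, 14]
2<8: swap(2,2), lo=3 mid=3 ⇒ [4, 3, 2, 5, 7, 8, 6, 14]
5<8: swap(3,3), lo=4 mid=4 ⇒ [4, 3, 2, 5, 7, 8, 6, 14]
7<8: swap(4,4), lo=5 mid=5 ⇒ [4, 3, 2, 5, 7, 8, 6, 14]
8=8: mid=6
6<8: swap(5,6), lo=6 mid=7 ⇒ [4, 3, 2, 5, 7, 6, 8, 14]
done. lo=6 hi=6; data=[4, 3, 2, 5, 7, 6, 8, 14]

(6, 6)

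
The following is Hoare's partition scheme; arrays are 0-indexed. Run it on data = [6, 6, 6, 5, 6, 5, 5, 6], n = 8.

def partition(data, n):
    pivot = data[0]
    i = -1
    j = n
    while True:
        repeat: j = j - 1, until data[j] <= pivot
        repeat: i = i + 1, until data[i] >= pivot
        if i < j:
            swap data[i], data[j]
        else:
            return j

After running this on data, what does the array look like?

[6, 5, 5, 5, 6, 6, 6, 6]

pivot = data[0] = 6; i = -1, j = 8
j→7 (data[7]=6≤6), i→0 (data[0]=6≥6); i<j, swap → [6, 6, 6, 5, 6, 5, 5, 6]
j→6 (data[6]=5≤6), i→1 (data[1]=6≥6); i<j, swap → [6, 5, 6, 5, 6, 5, 6, 6]
j→5 (data[5]=5≤6), i→2 (data[2]=6≥6); i<j, swap → [6, 5, 5, 5, 6, 6, 6, 6]
j→4, i→4; i≥j, return j=4. data = [6, 5, 5, 5, 6, 6, 6, 6]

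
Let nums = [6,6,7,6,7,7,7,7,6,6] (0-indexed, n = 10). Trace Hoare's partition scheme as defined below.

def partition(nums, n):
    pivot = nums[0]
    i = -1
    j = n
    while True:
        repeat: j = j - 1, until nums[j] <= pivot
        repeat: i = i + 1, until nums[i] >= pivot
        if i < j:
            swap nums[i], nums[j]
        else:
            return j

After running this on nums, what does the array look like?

[6,6,6,7,7,7,7,7,6,6]

pivot=6
j stops at 9 (6), i stops at 0 (6); swap ⇒ [6,6,7,6,7,7,7,7,6,6]
j stops at 8 (6), i stops at 1 (6); swap ⇒ [6,6,7,6,7,7,7,7,6,6]
j stops at 3 (6), i stops at 2 (7); swap ⇒ [6,6,6,7,7,7,7,7,6,6]
j stops at 2, i stops at 3; i≥j ⇒ return 2. nums=[6,6,6,7,7,7,7,7,6,6]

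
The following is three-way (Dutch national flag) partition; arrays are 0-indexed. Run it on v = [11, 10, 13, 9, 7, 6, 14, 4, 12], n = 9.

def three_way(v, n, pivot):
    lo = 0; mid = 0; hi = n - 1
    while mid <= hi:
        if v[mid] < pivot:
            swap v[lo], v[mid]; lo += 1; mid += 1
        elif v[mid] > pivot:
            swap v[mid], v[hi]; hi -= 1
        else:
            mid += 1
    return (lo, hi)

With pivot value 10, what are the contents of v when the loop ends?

pivot = 10; lo=0, mid=0, hi=8
v[mid]=11>10: swap v[0],v[8]; hi=7 → [12, 10, 13, 9, 7, 6, 14, 4, 11]
v[mid]=12>10: swap v[0],v[7]; hi=6 → [4, 10, 13, 9, 7, 6, 14, 12, 11]
v[mid]=4<10: swap v[0],v[0]; lo=1,mid=1 → [4, 10, 13, 9, 7, 6, 14, 12, 11]
v[mid]=10=10: mid=2
v[mid]=13>10: swap v[2],v[6]; hi=5 → [4, 10, 14, 9, 7, 6, 13, 12, 11]
v[mid]=14>10: swap v[2],v[5]; hi=4 → [4, 10, 6, 9, 7, 14, 13, 12, 11]
v[mid]=6<10: swap v[1],v[2]; lo=2,mid=3 → [4, 6, 10, 9, 7, 14, 13, 12, 11]
v[mid]=9<10: swap v[2],v[3]; lo=3,mid=4 → [4, 6, 9, 10, 7, 14, 13, 12, 11]
v[mid]=7<10: swap v[3],v[4]; lo=4,mid=5 → [4, 6, 9, 7, 10, 14, 13, 12, 11]
end: lo=4, hi=4; v = [4, 6, 9, 7, 10, 14, 13, 12, 11]

[4, 6, 9, 7, 10, 14, 13, 12, 11]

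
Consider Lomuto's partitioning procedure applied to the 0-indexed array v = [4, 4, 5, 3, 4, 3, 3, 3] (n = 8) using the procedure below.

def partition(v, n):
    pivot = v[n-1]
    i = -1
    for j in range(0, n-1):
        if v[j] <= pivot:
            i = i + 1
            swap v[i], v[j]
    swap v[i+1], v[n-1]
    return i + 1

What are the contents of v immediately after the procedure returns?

[3, 3, 3, 3, 4, 4, 5, 4]

pivot = v[7] = 3; i = -1
j=0: v[0]=4 > 3 → no swap
j=1: v[1]=4 > 3 → no swap
j=2: v[2]=5 > 3 → no swap
j=3: v[3]=3 ≤ 3 → i=0, swap v[0],v[3] → [3, 4, 5, 4, 4, 3, 3, 3]
j=4: v[4]=4 > 3 → no swap
j=5: v[5]=3 ≤ 3 → i=1, swap v[1],v[5] → [3, 3, 5, 4, 4, 4, 3, 3]
j=6: v[6]=3 ≤ 3 → i=2, swap v[2],v[6] → [3, 3, 3, 4, 4, 4, 5, 3]
final swap v[3],v[7] → [3, 3, 3, 3, 4, 4, 5, 4]; return 3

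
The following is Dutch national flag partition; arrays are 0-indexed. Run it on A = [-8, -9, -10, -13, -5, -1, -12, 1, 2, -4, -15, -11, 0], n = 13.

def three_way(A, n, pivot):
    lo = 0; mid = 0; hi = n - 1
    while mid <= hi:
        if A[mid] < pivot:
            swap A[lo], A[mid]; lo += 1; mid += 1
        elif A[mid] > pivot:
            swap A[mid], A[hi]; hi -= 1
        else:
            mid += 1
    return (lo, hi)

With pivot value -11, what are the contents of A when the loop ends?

[-15, -12, -13, -11, -1, -5, 1, 2, -4, -10, -9, 0, -8]

lo=0 mid=0 hi=12
-8>-11: swap(0,12), hi=11 ⇒ [0, -9, -10, -13, -5, -1, -12, 1, 2, -4, -15, -11, -8]
0>-11: swap(0,11), hi=10 ⇒ [-11, -9, -10, -13, -5, -1, -12, 1, 2, -4, -15, 0, -8]
-11=-11: mid=1
-9>-11: swap(1,10), hi=9 ⇒ [-11, -15, -10, -13, -5, -1, -12, 1, 2, -4, -9, 0, -8]
-15<-11: swap(0,1), lo=1 mid=2 ⇒ [-15, -11, -10, -13, -5, -1, -12, 1, 2, -4, -9, 0, -8]
-10>-11: swap(2,9), hi=8 ⇒ [-15, -11, -4, -13, -5, -1, -12, 1, 2, -10, -9, 0, -8]
-4>-11: swap(2,8), hi=7 ⇒ [-15, -11, 2, -13, -5, -1, -12, 1, -4, -10, -9, 0, -8]
2>-11: swap(2,7), hi=6 ⇒ [-15, -11, 1, -13, -5, -1, -12, 2, -4, -10, -9, 0, -8]
1>-11: swap(2,6), hi=5 ⇒ [-15, -11, -12, -13, -5, -1, 1, 2, -4, -10, -9, 0, -8]
-12<-11: swap(1,2), lo=2 mid=3 ⇒ [-15, -12, -11, -13, -5, -1, 1, 2, -4, -10, -9, 0, -8]
-13<-11: swap(2,3), lo=3 mid=4 ⇒ [-15, -12, -13, -11, -5, -1, 1, 2, -4, -10, -9, 0, -8]
-5>-11: swap(4,5), hi=4 ⇒ [-15, -12, -13, -11, -1, -5, 1, 2, -4, -10, -9, 0, -8]
-1>-11: swap(4,4), hi=3 ⇒ [-15, -12, -13, -11, -1, -5, 1, 2, -4, -10, -9, 0, -8]
done. lo=3 hi=3; A=[-15, -12, -13, -11, -1, -5, 1, 2, -4, -10, -9, 0, -8]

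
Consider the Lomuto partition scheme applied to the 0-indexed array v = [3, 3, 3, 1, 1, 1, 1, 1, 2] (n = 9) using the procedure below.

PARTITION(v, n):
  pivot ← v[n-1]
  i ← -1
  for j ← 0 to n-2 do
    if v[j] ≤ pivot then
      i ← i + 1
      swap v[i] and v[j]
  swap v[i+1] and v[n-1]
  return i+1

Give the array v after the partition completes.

[1, 1, 1, 1, 1, 2, 3, 3, 3]

pivot = v[8] = 2; i = -1
j=0: v[0]=3 > 2 → no swap
j=1: v[1]=3 > 2 → no swap
j=2: v[2]=3 > 2 → no swap
j=3: v[3]=1 ≤ 2 → i=0, swap v[0],v[3] → [1, 3, 3, 3, 1, 1, 1, 1, 2]
j=4: v[4]=1 ≤ 2 → i=1, swap v[1],v[4] → [1, 1, 3, 3, 3, 1, 1, 1, 2]
j=5: v[5]=1 ≤ 2 → i=2, swap v[2],v[5] → [1, 1, 1, 3, 3, 3, 1, 1, 2]
j=6: v[6]=1 ≤ 2 → i=3, swap v[3],v[6] → [1, 1, 1, 1, 3, 3, 3, 1, 2]
j=7: v[7]=1 ≤ 2 → i=4, swap v[4],v[7] → [1, 1, 1, 1, 1, 3, 3, 3, 2]
final swap v[5],v[8] → [1, 1, 1, 1, 1, 2, 3, 3, 3]; return 5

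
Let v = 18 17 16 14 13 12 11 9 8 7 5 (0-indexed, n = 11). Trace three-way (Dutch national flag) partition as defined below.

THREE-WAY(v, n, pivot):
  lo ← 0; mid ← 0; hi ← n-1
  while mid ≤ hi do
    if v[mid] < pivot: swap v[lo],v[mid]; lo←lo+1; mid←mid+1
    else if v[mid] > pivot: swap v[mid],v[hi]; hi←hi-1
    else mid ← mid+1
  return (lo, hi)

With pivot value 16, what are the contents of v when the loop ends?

5 7 14 13 12 11 9 8 16 17 18

pivot = 16; lo=0, mid=0, hi=10
v[mid]=18>16: swap v[0],v[10]; hi=9 → 5 17 16 14 13 12 11 9 8 7 18
v[mid]=5<16: swap v[0],v[0]; lo=1,mid=1 → 5 17 16 14 13 12 11 9 8 7 18
v[mid]=17>16: swap v[1],v[9]; hi=8 → 5 7 16 14 13 12 11 9 8 17 18
v[mid]=7<16: swap v[1],v[1]; lo=2,mid=2 → 5 7 16 14 13 12 11 9 8 17 18
v[mid]=16=16: mid=3
v[mid]=14<16: swap v[2],v[3]; lo=3,mid=4 → 5 7 14 16 13 12 11 9 8 17 18
v[mid]=13<16: swap v[3],v[4]; lo=4,mid=5 → 5 7 14 13 16 12 11 9 8 17 18
v[mid]=12<16: swap v[4],v[5]; lo=5,mid=6 → 5 7 14 13 12 16 11 9 8 17 18
v[mid]=11<16: swap v[5],v[6]; lo=6,mid=7 → 5 7 14 13 12 11 16 9 8 17 18
v[mid]=9<16: swap v[6],v[7]; lo=7,mid=8 → 5 7 14 13 12 11 9 16 8 17 18
v[mid]=8<16: swap v[7],v[8]; lo=8,mid=9 → 5 7 14 13 12 11 9 8 16 17 18
end: lo=8, hi=8; v = 5 7 14 13 12 11 9 8 16 17 18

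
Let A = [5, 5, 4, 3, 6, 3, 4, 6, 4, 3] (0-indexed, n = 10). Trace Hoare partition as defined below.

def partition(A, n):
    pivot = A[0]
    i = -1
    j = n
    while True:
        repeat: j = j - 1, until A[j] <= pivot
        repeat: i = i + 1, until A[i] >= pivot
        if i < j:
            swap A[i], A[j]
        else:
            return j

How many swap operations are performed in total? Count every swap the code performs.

3

pivot=5
j stops at 9 (3), i stops at 0 (5); swap ⇒ [3, 5, 4, 3, 6, 3, 4, 6, 4, 5]
j stops at 8 (4), i stops at 1 (5); swap ⇒ [3, 4, 4, 3, 6, 3, 4, 6, 5, 5]
j stops at 6 (4), i stops at 4 (6); swap ⇒ [3, 4, 4, 3, 4, 3, 6, 6, 5, 5]
j stops at 5, i stops at 6; i≥j ⇒ return 5. A=[3, 4, 4, 3, 4, 3, 6, 6, 5, 5]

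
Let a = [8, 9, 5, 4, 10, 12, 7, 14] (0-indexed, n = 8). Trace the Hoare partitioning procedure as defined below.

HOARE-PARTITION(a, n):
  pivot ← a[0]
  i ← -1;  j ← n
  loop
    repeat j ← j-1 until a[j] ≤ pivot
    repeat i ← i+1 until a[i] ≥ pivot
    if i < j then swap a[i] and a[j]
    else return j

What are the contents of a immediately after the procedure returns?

[7, 4, 5, 9, 10, 12, 8, 14]

pivot = a[0] = 8; i = -1, j = 8
j→6 (a[6]=7≤8), i→0 (a[0]=8≥8); i<j, swap → [7, 9, 5, 4, 10, 12, 8, 14]
j→3 (a[3]=4≤8), i→1 (a[1]=9≥8); i<j, swap → [7, 4, 5, 9, 10, 12, 8, 14]
j→2, i→3; i≥j, return j=2. a = [7, 4, 5, 9, 10, 12, 8, 14]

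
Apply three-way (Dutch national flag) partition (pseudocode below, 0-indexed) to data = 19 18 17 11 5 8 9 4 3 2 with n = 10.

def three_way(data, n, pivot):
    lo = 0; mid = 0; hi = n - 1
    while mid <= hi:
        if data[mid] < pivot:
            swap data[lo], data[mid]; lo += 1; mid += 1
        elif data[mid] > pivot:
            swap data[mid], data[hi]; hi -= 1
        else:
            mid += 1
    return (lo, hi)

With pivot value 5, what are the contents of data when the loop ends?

2 3 4 5 8 9 11 17 18 19

lo=0 mid=0 hi=9
19>5: swap(0,9), hi=8 ⇒ 2 18 17 11 5 8 9 4 3 19
2<5: swap(0,0), lo=1 mid=1 ⇒ 2 18 17 11 5 8 9 4 3 19
18>5: swap(1,8), hi=7 ⇒ 2 3 17 11 5 8 9 4 18 19
3<5: swap(1,1), lo=2 mid=2 ⇒ 2 3 17 11 5 8 9 4 18 19
17>5: swap(2,7), hi=6 ⇒ 2 3 4 11 5 8 9 17 18 19
4<5: swap(2,2), lo=3 mid=3 ⇒ 2 3 4 11 5 8 9 17 18 19
11>5: swap(3,6), hi=5 ⇒ 2 3 4 9 5 8 11 17 18 19
9>5: swap(3,5), hi=4 ⇒ 2 3 4 8 5 9 11 17 18 19
8>5: swap(3,4), hi=3 ⇒ 2 3 4 5 8 9 11 17 18 19
5=5: mid=4
done. lo=3 hi=3; data=2 3 4 5 8 9 11 17 18 19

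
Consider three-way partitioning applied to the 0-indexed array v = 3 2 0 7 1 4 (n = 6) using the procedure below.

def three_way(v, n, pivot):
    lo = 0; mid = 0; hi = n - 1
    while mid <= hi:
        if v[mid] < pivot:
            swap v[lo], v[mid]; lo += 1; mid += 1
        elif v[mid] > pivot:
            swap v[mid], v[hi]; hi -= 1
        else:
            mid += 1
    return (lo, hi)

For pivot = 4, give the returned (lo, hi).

(4, 4)

lo=0 mid=0 hi=5
3<4: swap(0,0), lo=1 mid=1 ⇒ 3 2 0 7 1 4
2<4: swap(1,1), lo=2 mid=2 ⇒ 3 2 0 7 1 4
0<4: swap(2,2), lo=3 mid=3 ⇒ 3 2 0 7 1 4
7>4: swap(3,5), hi=4 ⇒ 3 2 0 4 1 7
4=4: mid=4
1<4: swap(3,4), lo=4 mid=5 ⇒ 3 2 0 1 4 7
done. lo=4 hi=4; v=3 2 0 1 4 7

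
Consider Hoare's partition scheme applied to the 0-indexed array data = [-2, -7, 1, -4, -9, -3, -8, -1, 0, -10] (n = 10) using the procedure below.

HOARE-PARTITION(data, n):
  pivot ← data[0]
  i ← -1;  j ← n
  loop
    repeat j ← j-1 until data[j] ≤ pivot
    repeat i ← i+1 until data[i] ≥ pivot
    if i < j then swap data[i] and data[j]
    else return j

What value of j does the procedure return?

pivot=-2
j stops at 9 (-10), i stops at 0 (-2); swap ⇒ [-10, -7, 1, -4, -9, -3, -8, -1, 0, -2]
j stops at 6 (-8), i stops at 2 (1); swap ⇒ [-10, -7, -8, -4, -9, -3, 1, -1, 0, -2]
j stops at 5, i stops at 6; i≥j ⇒ return 5. data=[-10, -7, -8, -4, -9, -3, 1, -1, 0, -2]

5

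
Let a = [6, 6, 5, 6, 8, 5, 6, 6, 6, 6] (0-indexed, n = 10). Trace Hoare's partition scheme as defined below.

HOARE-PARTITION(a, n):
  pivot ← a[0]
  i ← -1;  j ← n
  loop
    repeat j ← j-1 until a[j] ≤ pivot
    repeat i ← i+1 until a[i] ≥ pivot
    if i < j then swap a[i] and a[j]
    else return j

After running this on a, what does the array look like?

[6, 6, 5, 6, 6, 5, 8, 6, 6, 6]

pivot = a[0] = 6; i = -1, j = 10
j→9 (a[9]=6≤6), i→0 (a[0]=6≥6); i<j, swap → [6, 6, 5, 6, 8, 5, 6, 6, 6, 6]
j→8 (a[8]=6≤6), i→1 (a[1]=6≥6); i<j, swap → [6, 6, 5, 6, 8, 5, 6, 6, 6, 6]
j→7 (a[7]=6≤6), i→3 (a[3]=6≥6); i<j, swap → [6, 6, 5, 6, 8, 5, 6, 6, 6, 6]
j→6 (a[6]=6≤6), i→4 (a[4]=8≥6); i<j, swap → [6, 6, 5, 6, 6, 5, 8, 6, 6, 6]
j→5, i→6; i≥j, return j=5. a = [6, 6, 5, 6, 6, 5, 8, 6, 6, 6]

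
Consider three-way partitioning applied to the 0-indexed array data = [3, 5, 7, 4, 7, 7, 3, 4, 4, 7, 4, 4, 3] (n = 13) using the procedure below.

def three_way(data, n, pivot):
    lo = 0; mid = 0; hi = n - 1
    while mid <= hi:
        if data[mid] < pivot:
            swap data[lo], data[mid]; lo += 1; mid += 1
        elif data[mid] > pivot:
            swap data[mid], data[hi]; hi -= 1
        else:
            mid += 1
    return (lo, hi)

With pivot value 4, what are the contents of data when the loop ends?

pivot = 4; lo=0, mid=0, hi=12
data[mid]=3<4: swap data[0],data[0]; lo=1,mid=1 → [3, 5, 7, 4, 7, 7, 3, 4, 4, 7, 4, 4, 3]
data[mid]=5>4: swap data[1],data[12]; hi=11 → [3, 3, 7, 4, 7, 7, 3, 4, 4, 7, 4, 4, 5]
data[mid]=3<4: swap data[1],data[1]; lo=2,mid=2 → [3, 3, 7, 4, 7, 7, 3, 4, 4, 7, 4, 4, 5]
data[mid]=7>4: swap data[2],data[11]; hi=10 → [3, 3, 4, 4, 7, 7, 3, 4, 4, 7, 4, 7, 5]
data[mid]=4=4: mid=3
data[mid]=4=4: mid=4
data[mid]=7>4: swap data[4],data[10]; hi=9 → [3, 3, 4, 4, 4, 7, 3, 4, 4, 7, 7, 7, 5]
data[mid]=4=4: mid=5
data[mid]=7>4: swap data[5],data[9]; hi=8 → [3, 3, 4, 4, 4, 7, 3, 4, 4, 7, 7, 7, 5]
data[mid]=7>4: swap data[5],data[8]; hi=7 → [3, 3, 4, 4, 4, 4, 3, 4, 7, 7, 7, 7, 5]
data[mid]=4=4: mid=6
data[mid]=3<4: swap data[2],data[6]; lo=3,mid=7 → [3, 3, 3, 4, 4, 4, 4, 4, 7, 7, 7, 7, 5]
data[mid]=4=4: mid=8
end: lo=3, hi=7; data = [3, 3, 3, 4, 4, 4, 4, 4, 7, 7, 7, 7, 5]

[3, 3, 3, 4, 4, 4, 4, 4, 7, 7, 7, 7, 5]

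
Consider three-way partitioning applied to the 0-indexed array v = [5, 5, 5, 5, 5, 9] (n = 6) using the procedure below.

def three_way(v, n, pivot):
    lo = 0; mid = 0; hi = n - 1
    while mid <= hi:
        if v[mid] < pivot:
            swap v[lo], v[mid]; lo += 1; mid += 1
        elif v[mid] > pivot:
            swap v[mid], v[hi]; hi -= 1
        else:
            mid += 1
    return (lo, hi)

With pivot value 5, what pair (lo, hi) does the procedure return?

pivot = 5; lo=0, mid=0, hi=5
v[mid]=5=5: mid=1
v[mid]=5=5: mid=2
v[mid]=5=5: mid=3
v[mid]=5=5: mid=4
v[mid]=5=5: mid=5
v[mid]=9>5: swap v[5],v[5]; hi=4 → [5, 5, 5, 5, 5, 9]
end: lo=0, hi=4; v = [5, 5, 5, 5, 5, 9]

(0, 4)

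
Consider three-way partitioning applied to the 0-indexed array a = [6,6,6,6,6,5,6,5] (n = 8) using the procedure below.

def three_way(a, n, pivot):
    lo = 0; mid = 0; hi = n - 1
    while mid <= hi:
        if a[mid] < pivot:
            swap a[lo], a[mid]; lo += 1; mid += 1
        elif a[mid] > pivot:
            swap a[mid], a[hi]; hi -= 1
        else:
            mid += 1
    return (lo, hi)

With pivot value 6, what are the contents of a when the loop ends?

[5,5,6,6,6,6,6,6]

pivot = 6; lo=0, mid=0, hi=7
a[mid]=6=6: mid=1
a[mid]=6=6: mid=2
a[mid]=6=6: mid=3
a[mid]=6=6: mid=4
a[mid]=6=6: mid=5
a[mid]=5<6: swap a[0],a[5]; lo=1,mid=6 → [5,6,6,6,6,6,6,5]
a[mid]=6=6: mid=7
a[mid]=5<6: swap a[1],a[7]; lo=2,mid=8 → [5,5,6,6,6,6,6,6]
end: lo=2, hi=7; a = [5,5,6,6,6,6,6,6]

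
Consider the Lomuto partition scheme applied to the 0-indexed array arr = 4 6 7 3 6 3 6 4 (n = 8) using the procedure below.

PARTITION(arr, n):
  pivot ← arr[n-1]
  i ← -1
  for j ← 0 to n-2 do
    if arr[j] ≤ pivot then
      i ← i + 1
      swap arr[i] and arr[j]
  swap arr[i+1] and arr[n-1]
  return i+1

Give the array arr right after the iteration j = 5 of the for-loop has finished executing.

pivot = arr[7] = 4; i = -1
j=0: arr[0]=4 ≤ 4 → i=0, swap arr[0],arr[0] (no change) → 4 6 7 3 6 3 6 4
j=1: arr[1]=6 > 4 → no swap
j=2: arr[2]=7 > 4 → no swap
j=3: arr[3]=3 ≤ 4 → i=1, swap arr[1],arr[3] → 4 3 7 6 6 3 6 4
j=4: arr[4]=6 > 4 → no swap
j=5: arr[5]=3 ≤ 4 → i=2, swap arr[2],arr[5] → 4 3 3 6 6 7 6 4
(after j=5) arr = 4 3 3 6 6 7 6 4

4 3 3 6 6 7 6 4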